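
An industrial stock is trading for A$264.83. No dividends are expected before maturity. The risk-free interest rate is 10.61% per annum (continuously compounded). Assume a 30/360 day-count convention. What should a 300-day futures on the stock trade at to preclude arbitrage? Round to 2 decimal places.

A$289.31

F = S·e^(rT) = 264.83 · e^(0.1061 × 300/360)
= 264.83 · e^0.088417 = 264.83 × 1.092444
F = A$289.31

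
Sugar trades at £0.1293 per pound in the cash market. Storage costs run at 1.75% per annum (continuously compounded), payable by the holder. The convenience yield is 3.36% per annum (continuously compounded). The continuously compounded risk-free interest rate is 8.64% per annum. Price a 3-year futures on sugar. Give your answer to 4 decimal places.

Net carry = r + u − y = 0.0864 + 0.0175 − 0.0336 = 0.0703
F = S·e^((r+u−y)T) = 0.1293 · e^(0.0703 × 3) = 0.1293 · e^0.210900
= 0.1293 × 1.234789 = £0.1597 per pound

£0.1597 per pound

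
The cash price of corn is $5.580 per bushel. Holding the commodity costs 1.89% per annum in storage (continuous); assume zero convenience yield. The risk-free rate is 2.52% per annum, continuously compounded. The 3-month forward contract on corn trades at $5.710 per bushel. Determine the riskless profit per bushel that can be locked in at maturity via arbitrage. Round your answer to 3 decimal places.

$0.068 per bushel

Fair forward: F* = S·e^(carry·T), with carry = (r + u) = 0.0252 + 0.0189 = 0.0441
F* = 5.580 · e^(0.0441 × 3/12) = 5.580 · e^0.011025 = 5.580 × 1.011086 = $5.6419
Market $5.710 > fair $5.6419: forward overpriced → cash-and-carry (buy spot, short the forward).
At maturity, profit = |F_mkt − F*| = |5.710 − 5.6419| = $0.068 per bushel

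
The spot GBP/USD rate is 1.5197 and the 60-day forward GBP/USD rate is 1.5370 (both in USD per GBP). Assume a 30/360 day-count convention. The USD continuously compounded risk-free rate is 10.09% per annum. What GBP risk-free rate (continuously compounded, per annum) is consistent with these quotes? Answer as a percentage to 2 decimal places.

3.30%

F = S·e^((r_USD − r_GBP)T) ⇒ r_GBP = r_USD − ln(F/S)/T
ln(1.5370/1.5197) = 0.011320; /(60/360) = 0.067920
r_GBP = 0.1009 − 0.067920 = 0.032980
r_GBP = 3.30%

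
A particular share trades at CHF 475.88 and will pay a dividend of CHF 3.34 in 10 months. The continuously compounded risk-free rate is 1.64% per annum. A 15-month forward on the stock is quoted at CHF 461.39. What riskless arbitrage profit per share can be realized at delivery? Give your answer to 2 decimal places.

PV(dividends) I = 3.34·e^(−0.0164·10/12) = 3.2947
Fair forward F* = (S − I)·e^(rT) = (475.88 − 3.2947)·e^0.020500 = 472.5853 × 1.020712 = 482.3735
Market CHF 461.39 < fair 482.3735: forward underpriced → reverse cash-and-carry (short the stock, invest proceeds at r, pay the dividends, go long the forward).
Profit at T = |F_mkt − F*| = |461.39 − 482.3735| = CHF 20.98 per share

CHF 20.98 per share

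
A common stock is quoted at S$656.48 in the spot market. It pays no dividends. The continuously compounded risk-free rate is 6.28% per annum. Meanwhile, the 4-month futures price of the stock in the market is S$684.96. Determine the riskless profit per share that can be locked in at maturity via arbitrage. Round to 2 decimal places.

S$14.59 per share

Fair futures: F* = S·e^(carry·T), with carry = r = 0.0628
F* = 656.48 · e^(0.0628 × 4/12) = 656.48 · e^0.020933 = 656.48 × 1.021154 = S$670.3672
Market S$684.96 > fair S$670.3672: forward overpriced → cash-and-carry (buy spot, short the forward).
At maturity, profit = |F_mkt − F*| = |684.96 − 670.3672| = S$14.59 per share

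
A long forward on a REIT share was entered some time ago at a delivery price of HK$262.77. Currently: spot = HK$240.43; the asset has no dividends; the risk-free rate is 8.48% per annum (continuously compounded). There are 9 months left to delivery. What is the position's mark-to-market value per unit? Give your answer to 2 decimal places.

Current fair forward for the remaining 9 months: F = S·e^(r·T), r = 0.0848
F = 240.43 · e^(0.0848 × 9/12) = 240.43 × 1.065666 = 256.2181
Value of long forward = (F − K)·e^(−rT) = (256.2181 − 262.77) · e^(−0.0848·9/12)
= -6.5519 × 0.938380 = -6.15

-HK$6.15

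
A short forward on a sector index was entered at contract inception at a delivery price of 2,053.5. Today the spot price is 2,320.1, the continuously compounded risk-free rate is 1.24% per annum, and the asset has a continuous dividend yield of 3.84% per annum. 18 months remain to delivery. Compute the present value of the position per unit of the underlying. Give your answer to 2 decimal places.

-174.58

Current fair forward for the remaining 18 months: F = S·e^((r − q)·T), (r − q) = 0.0124 − 0.0384 = -0.0260
F = 2320.1 · e^(-0.0260 × 18/12) = 2320.1 × 0.96175071 = 2231.3578
Value of long forward = (F − K)·e^(−rT) = (2231.3578 − 2053.5) · e^(−0.0124·18/12)
= 177.8578 × 0.98157191 = 174.58
Short position value = −(long value) = -174.58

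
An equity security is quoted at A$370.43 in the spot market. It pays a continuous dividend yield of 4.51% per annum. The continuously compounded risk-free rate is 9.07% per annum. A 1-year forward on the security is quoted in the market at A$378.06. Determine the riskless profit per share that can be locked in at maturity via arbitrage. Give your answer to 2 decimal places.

Fair forward: F* = S·e^(carry·T), with carry = (r − q) = 0.0907 − 0.0451 = 0.0456
F* = 370.43 · e^(0.0456 × 1) = 370.43 · e^0.045600 = 370.43 × 1.046656 = A$387.7128
Market A$378.06 < fair A$387.7128: forward underpriced → reverse cash-and-carry (short spot, go long the forward).
At maturity, profit = |F_mkt − F*| = |378.06 − 387.7128| = A$9.65 per share

A$9.65 per share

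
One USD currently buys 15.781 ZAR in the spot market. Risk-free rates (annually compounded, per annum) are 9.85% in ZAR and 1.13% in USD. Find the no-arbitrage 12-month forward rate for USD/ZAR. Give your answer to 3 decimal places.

By covered interest parity, F = S · (1+r_ZAR)^T / (1+r_USD)^T
= 15.781 × 1.098500 / 1.011300 = 15.781 × 1.086226
F = 17.142 ZAR per USD

17.142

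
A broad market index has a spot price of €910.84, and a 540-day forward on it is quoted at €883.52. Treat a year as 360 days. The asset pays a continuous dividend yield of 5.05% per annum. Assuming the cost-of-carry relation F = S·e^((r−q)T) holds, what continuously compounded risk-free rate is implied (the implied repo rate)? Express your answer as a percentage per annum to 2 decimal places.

3.02%

From F = S·e^((r−q)T): (r − q) = ln(F/S)/T
ln(883.52/910.84) = ln(0.970006) = -0.030453
(r − q) = -0.030453 / (540/360) = -0.020302
r = ln(F/S)/T + q = -0.020302 + 0.0505 = 0.030198
r = 3.02%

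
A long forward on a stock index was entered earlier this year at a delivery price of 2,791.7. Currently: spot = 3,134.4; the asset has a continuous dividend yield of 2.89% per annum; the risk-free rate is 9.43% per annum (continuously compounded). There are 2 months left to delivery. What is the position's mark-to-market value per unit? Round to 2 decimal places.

Current fair forward for the remaining 2 months: F = S·e^((r − q)·T), (r − q) = 0.0943 − 0.0289 = 0.0654
F = 3134.4 · e^(0.0654 × 2/12) = 3134.4 × 1.01095962 = 3168.7518
Value of long forward = (F − K)·e^(−rT) = (3168.7518 − 2791.7) · e^(−0.0943·2/12)
= 377.0518 × 0.98440620 = 371.17

371.17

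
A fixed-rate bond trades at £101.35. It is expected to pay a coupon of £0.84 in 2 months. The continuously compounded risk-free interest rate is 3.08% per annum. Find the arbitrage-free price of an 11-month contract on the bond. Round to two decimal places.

PV(coupons) I = 0.84·e^(−0.0308·2/12)
I = 0.8357
F = (S − I)·e^(rT) = (101.35 − 0.8357) · e^(0.0308·11/12)
= 100.5143 · e^0.028233 = 100.5143 × 1.028635 = £103.39

£103.39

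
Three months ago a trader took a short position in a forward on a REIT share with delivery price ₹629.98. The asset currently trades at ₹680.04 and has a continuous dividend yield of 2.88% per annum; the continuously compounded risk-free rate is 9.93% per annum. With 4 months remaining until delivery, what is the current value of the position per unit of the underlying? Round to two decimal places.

Current fair forward for the remaining 4 months: F = S·e^((r − q)·T), (r − q) = 0.0993 − 0.0288 = 0.0705
F = 680.04 · e^(0.0705 × 4/12) = 680.04 × 1.023778 = 696.2100
Value of long forward = (F − K)·e^(−rT) = (696.2100 − 629.98) · e^(−0.0993·4/12)
= 66.2300 × 0.967442 = 64.07
Short position value = −(long value) = -₹64.07

-₹64.07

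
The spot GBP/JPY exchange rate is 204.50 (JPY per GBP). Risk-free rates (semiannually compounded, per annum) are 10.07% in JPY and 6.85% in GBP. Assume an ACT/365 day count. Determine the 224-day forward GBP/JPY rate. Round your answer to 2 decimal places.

208.41

By covered interest parity, F = S · (1+r_JPY/2)^(2T) / (1+r_GBP/2)^(2T)
= 204.50 × 1.062149 / 1.042201 = 204.50 × 1.019140
F = 208.41 JPY per GBP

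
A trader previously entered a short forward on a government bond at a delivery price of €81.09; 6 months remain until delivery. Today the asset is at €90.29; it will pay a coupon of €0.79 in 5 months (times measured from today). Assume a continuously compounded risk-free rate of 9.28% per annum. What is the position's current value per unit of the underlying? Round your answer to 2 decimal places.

PV(remaining coupons) I = 0.79·e^(−0.0928·5/12) = 0.7600
Current forward F = (S − I)·e^(rT) = (90.29 − 0.7600)·e^(0.0928·6/12) = 89.5300 × 1.047493 = 93.7820
Value (long) = (F − K)·e^(−rT) = (93.7820 − 81.09) × 0.954660 = 12.1165
Short position value = −(long value) = -€12.12

-€12.12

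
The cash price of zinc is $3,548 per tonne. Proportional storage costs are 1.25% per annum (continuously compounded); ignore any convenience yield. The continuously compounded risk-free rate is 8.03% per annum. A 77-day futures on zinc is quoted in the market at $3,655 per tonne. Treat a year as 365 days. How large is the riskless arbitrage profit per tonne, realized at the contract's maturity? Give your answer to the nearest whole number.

Fair futures: F* = S·e^(carry·T), with carry = (r + u) = 0.0803 + 0.0125 = 0.0928
F* = 3548 · e^(0.0928 × 77/365) = 3548 · e^0.019577 = 3548 × 1.019770 = $3618.1440
Market $3655 > fair $3618.1440: forward overpriced → cash-and-carry (buy spot, short the forward).
At maturity, profit = |F_mkt − F*| = |3655 − 3618.1440| = $37 per tonne

$37 per tonne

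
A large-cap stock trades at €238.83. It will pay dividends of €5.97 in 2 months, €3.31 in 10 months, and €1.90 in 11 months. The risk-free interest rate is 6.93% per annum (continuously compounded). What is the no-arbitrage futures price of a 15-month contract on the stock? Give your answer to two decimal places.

PV(dividends) I = 5.97·e^(−0.0693·2/12) + 3.31·e^(−0.0693·10/12) + 1.90·e^(−0.0693·11/12)
I = 5.9014 + 3.1243 + 1.7831 = 10.8088
F = (S − I)·e^(rT) = (238.83 − 10.8088) · e^(0.0693·15/12)
= 228.0212 · e^0.086625 = 228.0212 × 1.090488 = €248.65

€248.65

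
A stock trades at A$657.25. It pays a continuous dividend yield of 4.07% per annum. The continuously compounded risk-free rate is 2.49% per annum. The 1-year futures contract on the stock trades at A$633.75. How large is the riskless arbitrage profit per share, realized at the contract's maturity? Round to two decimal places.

A$13.20 per share

Fair futures: F* = S·e^(carry·T), with carry = (r − q) = 0.0249 − 0.0407 = -0.0158
F* = 657.25 · e^(-0.0158 × 1) = 657.25 · e^-0.015800 = 657.25 × 0.984324 = A$646.9469
Market A$633.75 < fair A$646.9469: forward underpriced → reverse cash-and-carry (short spot, go long the forward).
At maturity, profit = |F_mkt − F*| = |633.75 − 646.9469| = A$13.20 per share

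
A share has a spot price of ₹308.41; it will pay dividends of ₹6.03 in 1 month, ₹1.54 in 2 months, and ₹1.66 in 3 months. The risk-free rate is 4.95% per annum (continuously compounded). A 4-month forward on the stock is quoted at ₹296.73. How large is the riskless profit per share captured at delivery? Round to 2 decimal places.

₹7.49 per share

PV(dividends) I = 6.03·e^(−0.0495·1/12) + 1.54·e^(−0.0495·2/12) + 1.66·e^(−0.0495·3/12) = 9.1721
Fair forward F* = (S − I)·e^(rT) = (308.41 − 9.1721)·e^0.016500 = 299.2379 × 1.016637 = 304.2163
Market ₹296.73 < fair 304.2163: forward underpriced → reverse cash-and-carry (short the stock, invest proceeds at r, pay the dividends, go long the forward).
Profit at T = |F_mkt − F*| = |296.73 − 304.2163| = ₹7.49 per share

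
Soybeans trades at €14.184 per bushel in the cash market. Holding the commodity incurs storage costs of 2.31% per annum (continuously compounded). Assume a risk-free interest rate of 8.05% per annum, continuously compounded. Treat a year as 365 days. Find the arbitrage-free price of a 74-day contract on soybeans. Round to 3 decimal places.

€14.485 per bushel

Net carry = r + u − y = 0.0805 + 0.0231 − 0.0000 = 0.1036
F = S·e^((r+u−y)T) = 14.184 · e^(0.1036 × 74/365) = 14.184 · e^0.021004
= 14.184 × 1.021226 = €14.485 per bushel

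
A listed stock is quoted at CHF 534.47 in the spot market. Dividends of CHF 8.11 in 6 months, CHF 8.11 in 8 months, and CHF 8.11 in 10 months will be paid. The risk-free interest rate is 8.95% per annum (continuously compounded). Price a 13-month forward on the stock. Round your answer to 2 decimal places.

CHF 563.63

PV(dividends) I = 8.11·e^(−0.0895·6/12) + 8.11·e^(−0.0895·8/12) + 8.11·e^(−0.0895·10/12)
I = 7.7551 + 7.6403 + 7.5271 = 22.9225
F = (S − I)·e^(rT) = (534.47 − 22.9225) · e^(0.0895·13/12)
= 511.5475 · e^0.096958 = 511.5475 × 1.101814 = CHF 563.63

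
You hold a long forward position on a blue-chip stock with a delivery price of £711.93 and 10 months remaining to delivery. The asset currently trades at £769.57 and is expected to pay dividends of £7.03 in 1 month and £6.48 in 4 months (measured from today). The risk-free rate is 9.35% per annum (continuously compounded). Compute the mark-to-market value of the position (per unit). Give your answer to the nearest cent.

£97.75

PV(remaining dividends) I = 7.03·e^(−0.0935·1/12) + 6.48·e^(−0.0935·4/12) = 13.2566
Current forward F = (S − I)·e^(rT) = (769.57 − 13.2566)·e^(0.0935·10/12) = 756.3134 × 1.081033 = 817.5997
Value (long) = (F − K)·e^(−rT) = (817.5997 − 711.93) × 0.925042 = 97.7489
Value = £97.75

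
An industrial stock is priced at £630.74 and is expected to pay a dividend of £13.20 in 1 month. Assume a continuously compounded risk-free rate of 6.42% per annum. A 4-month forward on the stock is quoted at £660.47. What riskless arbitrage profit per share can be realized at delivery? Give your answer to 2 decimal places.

£29.50 per share

PV(dividends) I = 13.20·e^(−0.0642·1/12) = 13.1296
Fair forward F* = (S − I)·e^(rT) = (630.74 − 13.1296)·e^0.021400 = 617.6104 × 1.021631 = 630.9699
Market £660.47 > fair 630.9699: forward overpriced → cash-and-carry (borrow at r, buy the stock and collect the dividends, short the forward).
Profit at T = |F_mkt − F*| = |660.47 − 630.9699| = £29.50 per share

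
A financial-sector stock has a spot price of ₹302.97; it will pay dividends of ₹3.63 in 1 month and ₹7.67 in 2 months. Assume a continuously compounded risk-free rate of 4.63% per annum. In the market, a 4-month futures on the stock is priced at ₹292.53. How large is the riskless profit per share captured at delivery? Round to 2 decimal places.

₹3.75 per share

PV(dividends) I = 3.63·e^(−0.0463·1/12) + 7.67·e^(−0.0463·2/12) = 11.2271
Fair futures F* = (S − I)·e^(rT) = (302.97 − 11.2271)·e^0.015433 = 291.7429 × 1.015553 = 296.2804
Market ₹292.53 < fair 296.2804: forward underpriced → reverse cash-and-carry (short the stock, invest proceeds at r, pay the dividends, go long the forward).
Profit at T = |F_mkt − F*| = |292.53 − 296.2804| = ₹3.75 per share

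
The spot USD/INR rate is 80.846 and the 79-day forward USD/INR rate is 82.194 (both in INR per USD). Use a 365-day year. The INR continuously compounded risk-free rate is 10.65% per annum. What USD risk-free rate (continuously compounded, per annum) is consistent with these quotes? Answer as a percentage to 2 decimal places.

3.01%

F = S·e^((r_INR − r_USD)T) ⇒ r_USD = r_INR − ln(F/S)/T
ln(82.194/80.846) = 0.016536; /(79/365) = 0.076401
r_USD = 0.1065 − 0.076401 = 0.030099
r_USD = 3.01%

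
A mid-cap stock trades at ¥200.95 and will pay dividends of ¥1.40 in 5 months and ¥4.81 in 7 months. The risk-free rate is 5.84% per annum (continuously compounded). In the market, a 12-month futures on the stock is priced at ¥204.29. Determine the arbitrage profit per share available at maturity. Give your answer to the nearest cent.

PV(dividends) I = 1.40·e^(−0.0584·5/12) + 4.81·e^(−0.0584·7/12) = 6.0152
Fair futures F* = (S − I)·e^(rT) = (200.95 − 6.0152)·e^0.058400 = 194.9348 × 1.060139 = 206.6580
Market ¥204.29 < fair 206.6580: forward underpriced → reverse cash-and-carry (short the stock, invest proceeds at r, pay the dividends, go long the forward).
Profit at T = |F_mkt − F*| = |204.29 − 206.6580| = ¥2.37 per share

¥2.37 per share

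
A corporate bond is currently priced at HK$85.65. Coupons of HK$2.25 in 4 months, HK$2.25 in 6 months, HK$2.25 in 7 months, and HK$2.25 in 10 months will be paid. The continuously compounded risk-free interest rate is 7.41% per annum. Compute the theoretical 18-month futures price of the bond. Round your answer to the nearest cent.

PV(coupons) I = 2.25·e^(−0.0741·4/12) + 2.25·e^(−0.0741·6/12) + 2.25·e^(−0.0741·7/12) + 2.25·e^(−0.0741·10/12)
I = 2.1951 + 2.1682 + 2.1548 + 2.1153 = 8.6334
F = (S − I)·e^(rT) = (85.65 − 8.6334) · e^(0.0741·18/12)
= 77.0166 · e^0.111150 = 77.0166 × 1.117563 = HK$86.07

HK$86.07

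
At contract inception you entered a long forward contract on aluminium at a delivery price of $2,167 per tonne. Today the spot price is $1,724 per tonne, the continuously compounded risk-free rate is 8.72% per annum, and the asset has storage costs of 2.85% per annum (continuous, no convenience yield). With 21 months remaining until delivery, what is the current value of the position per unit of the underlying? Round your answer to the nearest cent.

Current fair forward for the remaining 21 months: F = S·e^((r + u)·T), (r + u) = 0.0872 + 0.0285 = 0.1157
F = 1724 · e^(0.1157 × 21/12) = 1724 × 1.22442947 = 2110.9164
Value of long forward = (F − K)·e^(−rT) = (2110.9164 − 2167) · e^(−0.0872·21/12)
= -56.0836 × 0.85847304 = -48.15

-$48.15 per tonne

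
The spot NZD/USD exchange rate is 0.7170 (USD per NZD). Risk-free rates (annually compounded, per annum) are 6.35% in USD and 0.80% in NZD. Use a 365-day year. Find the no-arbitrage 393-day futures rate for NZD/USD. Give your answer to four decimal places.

0.7596

By covered interest parity, F = S · (1+r_USD)^T / (1+r_NZD)^T
= 0.7170 × 1.068535 / 1.008616 = 0.7170 × 1.059407
F = 0.7596 USD per NZD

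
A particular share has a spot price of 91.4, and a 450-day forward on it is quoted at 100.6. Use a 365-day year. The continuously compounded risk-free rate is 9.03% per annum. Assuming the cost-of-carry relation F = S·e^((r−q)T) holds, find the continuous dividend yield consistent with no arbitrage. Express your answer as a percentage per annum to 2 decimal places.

1.25%

From F = S·e^((r−q)T): (r − q) = ln(F/S)/T
ln(100.6/91.4) = ln(1.100656) = 0.095906
(r − q) = 0.095906 / (450/365) = 0.077790
q = r − ln(F/S)/T = 0.0903 − 0.077790 = 0.012510
q = 1.25%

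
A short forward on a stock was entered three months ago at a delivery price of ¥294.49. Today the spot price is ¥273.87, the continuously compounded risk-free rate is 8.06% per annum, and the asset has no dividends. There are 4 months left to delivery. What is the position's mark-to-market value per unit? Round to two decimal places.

¥12.81

Current fair forward for the remaining 4 months: F = S·e^(r·T), r = 0.0806
F = 273.87 · e^(0.0806 × 4/12) = 273.87 × 1.027231 = 281.3278
Value of long forward = (F − K)·e^(−rT) = (281.3278 − 294.49) · e^(−0.0806·4/12)
= -13.1622 × 0.973491 = -12.81
Short position value = −(long value) = ¥12.81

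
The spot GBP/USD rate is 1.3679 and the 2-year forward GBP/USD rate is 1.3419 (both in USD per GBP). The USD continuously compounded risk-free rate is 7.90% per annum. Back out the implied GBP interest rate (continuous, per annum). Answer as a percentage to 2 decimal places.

8.86%

F = S·e^((r_USD − r_GBP)T) ⇒ r_GBP = r_USD − ln(F/S)/T
ln(1.3419/1.3679) = -0.019190; /(2) = -0.009595
r_GBP = 0.0790 + 0.009595 = 0.088595
r_GBP = 8.86%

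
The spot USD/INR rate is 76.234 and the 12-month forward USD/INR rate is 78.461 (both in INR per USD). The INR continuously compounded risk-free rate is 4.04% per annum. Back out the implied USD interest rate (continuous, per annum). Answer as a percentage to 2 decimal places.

F = S·e^((r_INR − r_USD)T) ⇒ r_USD = r_INR − ln(F/S)/T
ln(78.461/76.234) = 0.028794; /(12/12) = 0.028794
r_USD = 0.0404 − 0.028794 = 0.011606
r_USD = 1.16%

1.16%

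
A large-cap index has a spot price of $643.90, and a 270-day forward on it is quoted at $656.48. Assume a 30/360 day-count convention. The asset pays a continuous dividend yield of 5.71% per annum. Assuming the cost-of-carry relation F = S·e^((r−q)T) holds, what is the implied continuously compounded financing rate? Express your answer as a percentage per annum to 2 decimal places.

From F = S·e^((r−q)T): (r − q) = ln(F/S)/T
ln(656.48/643.90) = ln(1.019537) = 0.019349
(r − q) = 0.019349 / (270/360) = 0.025799
r = ln(F/S)/T + q = 0.025799 + 0.0571 = 0.082899
r = 8.29%

8.29%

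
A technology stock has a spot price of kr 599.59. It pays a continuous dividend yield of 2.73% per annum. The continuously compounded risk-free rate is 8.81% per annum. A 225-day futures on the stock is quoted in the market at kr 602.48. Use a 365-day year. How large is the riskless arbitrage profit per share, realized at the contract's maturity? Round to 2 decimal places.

kr 20.01 per share

Fair futures: F* = S·e^(carry·T), with carry = (r − q) = 0.0881 − 0.0273 = 0.0608
F* = 599.59 · e^(0.0608 × 225/365) = 599.59 · e^0.037479 = 599.59 × 1.038190 = kr 622.4883
Market kr 602.48 < fair kr 622.4883: forward underpriced → reverse cash-and-carry (short spot, go long the forward).
At maturity, profit = |F_mkt − F*| = |602.48 − 622.4883| = kr 20.01 per share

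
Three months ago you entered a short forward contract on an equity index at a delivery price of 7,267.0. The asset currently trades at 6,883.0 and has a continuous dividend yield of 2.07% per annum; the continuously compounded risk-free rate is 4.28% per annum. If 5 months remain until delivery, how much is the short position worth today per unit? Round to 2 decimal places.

314.66

Current fair forward for the remaining 5 months: F = S·e^((r − q)·T), (r − q) = 0.0428 − 0.0207 = 0.0221
F = 6883.0 · e^(0.0221 × 5/12) = 6883.0 × 1.00925086 = 6946.6737
Value of long forward = (F − K)·e^(−rT) = (6946.6737 − 7267.0) · e^(−0.0428·5/12)
= -320.3263 × 0.98232474 = -314.66
Short position value = −(long value) = 314.66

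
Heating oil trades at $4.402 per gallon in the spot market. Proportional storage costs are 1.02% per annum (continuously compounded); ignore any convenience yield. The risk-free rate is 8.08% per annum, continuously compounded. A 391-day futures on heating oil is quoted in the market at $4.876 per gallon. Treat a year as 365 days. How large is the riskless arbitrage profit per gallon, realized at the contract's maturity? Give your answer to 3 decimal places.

Fair futures: F* = S·e^(carry·T), with carry = (r + u) = 0.0808 + 0.0102 = 0.0910
F* = 4.402 · e^(0.0910 × 391/365) = 4.402 · e^0.097482 = 4.402 × 1.102392 = $4.8527
Market $4.876 > fair $4.8527: forward overpriced → cash-and-carry (buy spot, short the forward).
At maturity, profit = |F_mkt − F*| = |4.876 − 4.8527| = $0.023 per gallon

$0.023 per gallon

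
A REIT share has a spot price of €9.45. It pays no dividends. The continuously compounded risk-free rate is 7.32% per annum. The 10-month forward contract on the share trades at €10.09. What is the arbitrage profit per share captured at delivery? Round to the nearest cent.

Fair forward: F* = S·e^(carry·T), with carry = r = 0.0732
F* = 9.45 · e^(0.0732 × 10/12) = 9.45 · e^0.061000 = 9.45 × 1.062899 = €10.0444
Market €10.09 > fair €10.0444: forward overpriced → cash-and-carry (buy spot, short the forward).
At maturity, profit = |F_mkt − F*| = |10.09 − 10.0444| = €0.05 per share

€0.05 per share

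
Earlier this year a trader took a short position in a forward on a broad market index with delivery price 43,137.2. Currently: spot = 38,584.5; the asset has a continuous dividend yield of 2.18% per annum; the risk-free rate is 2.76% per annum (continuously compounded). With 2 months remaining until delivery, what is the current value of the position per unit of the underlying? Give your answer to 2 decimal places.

4494.66

Current fair forward for the remaining 2 months: F = S·e^((r − q)·T), (r − q) = 0.0276 − 0.0218 = 0.0058
F = 38584.5 · e^(0.0058 × 2/12) = 38584.5 × 1.00096713 = 38621.8162
Value of long forward = (F − K)·e^(−rT) = (38621.8162 − 43137.2) · e^(−0.0276·2/12)
= -4515.3838 × 0.99541056 = -4494.66
Short position value = −(long value) = 4494.66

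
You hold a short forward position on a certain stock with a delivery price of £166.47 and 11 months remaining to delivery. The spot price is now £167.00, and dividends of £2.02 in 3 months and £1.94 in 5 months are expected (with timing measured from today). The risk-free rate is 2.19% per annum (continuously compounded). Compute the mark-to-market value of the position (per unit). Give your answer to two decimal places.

PV(remaining dividends) I = 2.02·e^(−0.0219·3/12) + 1.94·e^(−0.0219·5/12) = 3.9313
Current forward F = (S − I)·e^(rT) = (167.00 − 3.9313)·e^(0.0219·11/12) = 163.0687 × 1.020278 = 166.3754
Value (long) = (F − K)·e^(−rT) = (166.3754 − 166.47) × 0.980125 = -0.0927
Short position value = −(long value) = £0.09

£0.09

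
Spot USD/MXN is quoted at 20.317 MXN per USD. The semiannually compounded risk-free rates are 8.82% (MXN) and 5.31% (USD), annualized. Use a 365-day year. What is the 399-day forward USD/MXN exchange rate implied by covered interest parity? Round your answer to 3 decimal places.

21.084

By covered interest parity, F = S · (1+r_MXN/2)^(2T) / (1+r_USD/2)^(2T)
= 20.317 × 1.098945 / 1.058962 = 20.317 × 1.037757
F = 21.084 MXN per USD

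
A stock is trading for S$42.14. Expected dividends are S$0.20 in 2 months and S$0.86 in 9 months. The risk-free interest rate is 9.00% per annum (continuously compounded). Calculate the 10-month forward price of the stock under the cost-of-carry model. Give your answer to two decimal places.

PV(dividends) I = 0.20·e^(−0.0900·2/12) + 0.86·e^(−0.0900·9/12)
I = 0.1970 + 0.8039 = 1.0009
F = (S − I)·e^(rT) = (42.14 − 1.0009) · e^(0.0900·10/12)
= 41.1391 · e^0.075000 = 41.1391 × 1.077884 = S$44.34

S$44.34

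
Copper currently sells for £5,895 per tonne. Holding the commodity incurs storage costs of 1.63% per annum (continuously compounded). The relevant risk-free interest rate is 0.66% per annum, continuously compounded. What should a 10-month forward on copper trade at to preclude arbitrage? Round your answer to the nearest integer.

£6,009 per tonne

Net carry = r + u − y = 0.0066 + 0.0163 − 0.0000 = 0.0229
F = S·e^((r+u−y)T) = 5895 · e^(0.0229 × 10/12) = 5895 · e^0.019083
= 5895 × 1.019266 = £6,009 per tonne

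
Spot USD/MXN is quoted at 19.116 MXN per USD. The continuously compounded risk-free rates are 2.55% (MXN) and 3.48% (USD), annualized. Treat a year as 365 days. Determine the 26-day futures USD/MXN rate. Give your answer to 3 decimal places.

F = S·e^((r_MXN − r_USD)T) = 19.116 · e^((0.0255 − 0.0348) × 26/365)
= 19.116 · e^-0.000662 = 19.116 × 0.999338
F = 19.103 MXN per USD

19.103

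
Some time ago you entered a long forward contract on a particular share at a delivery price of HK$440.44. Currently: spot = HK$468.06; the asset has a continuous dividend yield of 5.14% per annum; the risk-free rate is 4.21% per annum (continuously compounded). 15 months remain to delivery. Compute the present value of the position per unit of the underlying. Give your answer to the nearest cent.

HK$21.07

Current fair forward for the remaining 15 months: F = S·e^((r − q)·T), (r − q) = 0.0421 − 0.0514 = -0.0093
F = 468.06 · e^(-0.0093 × 15/12) = 468.06 × 0.988442 = 462.6502
Value of long forward = (F − K)·e^(−rT) = (462.6502 − 440.44) · e^(−0.0421·15/12)
= 22.2102 × 0.948736 = 21.07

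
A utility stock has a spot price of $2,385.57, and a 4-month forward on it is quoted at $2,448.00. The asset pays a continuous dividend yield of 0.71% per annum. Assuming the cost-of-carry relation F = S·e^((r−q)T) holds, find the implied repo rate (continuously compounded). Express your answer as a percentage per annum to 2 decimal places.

From F = S·e^((r−q)T): (r − q) = ln(F/S)/T
ln(2448.00/2385.57) = ln(1.026170) = 0.025833
(r − q) = 0.025833 / (4/12) = 0.077499
r = ln(F/S)/T + q = 0.077499 + 0.0071 = 0.084599
r = 8.46%

8.46%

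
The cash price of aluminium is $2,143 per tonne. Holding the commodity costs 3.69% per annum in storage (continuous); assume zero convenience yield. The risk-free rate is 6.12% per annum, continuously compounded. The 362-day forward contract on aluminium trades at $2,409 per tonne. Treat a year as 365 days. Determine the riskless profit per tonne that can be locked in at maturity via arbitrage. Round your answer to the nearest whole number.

$47 per tonne

Fair forward: F* = S·e^(carry·T), with carry = (r + u) = 0.0612 + 0.0369 = 0.0981
F* = 2143 · e^(0.0981 × 362/365) = 2143 · e^0.097294 = 2143 × 1.102184 = $2361.9803
Market $2409 > fair $2361.9803: forward overpriced → cash-and-carry (buy spot, short the forward).
At maturity, profit = |F_mkt − F*| = |2409 − 2361.9803| = $47 per tonne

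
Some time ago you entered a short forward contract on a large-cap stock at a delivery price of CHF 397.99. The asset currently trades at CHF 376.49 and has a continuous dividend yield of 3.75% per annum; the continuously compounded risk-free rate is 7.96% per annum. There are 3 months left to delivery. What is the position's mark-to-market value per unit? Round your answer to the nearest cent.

Current fair forward for the remaining 3 months: F = S·e^((r − q)·T), (r − q) = 0.0796 − 0.0375 = 0.0421
F = 376.49 · e^(0.0421 × 3/12) = 376.49 × 1.010581 = 380.4736
Value of long forward = (F − K)·e^(−rT) = (380.4736 − 397.99) · e^(−0.0796·3/12)
= -17.5164 × 0.980297 = -17.17
Short position value = −(long value) = CHF 17.17

CHF 17.17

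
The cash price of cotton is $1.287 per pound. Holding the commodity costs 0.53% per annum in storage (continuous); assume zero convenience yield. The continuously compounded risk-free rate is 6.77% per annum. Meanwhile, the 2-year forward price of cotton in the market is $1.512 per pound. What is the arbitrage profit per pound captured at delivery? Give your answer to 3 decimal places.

Fair forward: F* = S·e^(carry·T), with carry = (r + u) = 0.0677 + 0.0053 = 0.0730
F* = 1.287 · e^(0.0730 × 2) = 1.287 · e^0.146000 = 1.287 × 1.157196 = $1.4893
Market $1.512 > fair $1.4893: forward overpriced → cash-and-carry (buy spot, short the forward).
At maturity, profit = |F_mkt − F*| = |1.512 − 1.4893| = $0.023 per pound

$0.023 per pound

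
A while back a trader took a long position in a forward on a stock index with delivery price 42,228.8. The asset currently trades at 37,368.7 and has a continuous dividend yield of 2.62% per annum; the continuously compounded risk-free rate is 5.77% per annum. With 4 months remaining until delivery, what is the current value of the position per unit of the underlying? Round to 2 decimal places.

-4380.59

Current fair forward for the remaining 4 months: F = S·e^((r − q)·T), (r − q) = 0.0577 − 0.0262 = 0.0315
F = 37368.7 · e^(0.0315 × 4/12) = 37368.7 × 1.01055532 = 37763.1386
Value of long forward = (F − K)·e^(−rT) = (37763.1386 − 42228.8) · e^(−0.0577·4/12)
= -4465.6614 × 0.98095045 = -4380.59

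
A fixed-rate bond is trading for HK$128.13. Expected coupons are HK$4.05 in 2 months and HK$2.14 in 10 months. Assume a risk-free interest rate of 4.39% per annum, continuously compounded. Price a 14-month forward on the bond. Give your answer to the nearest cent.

PV(coupons) I = 4.05·e^(−0.0439·2/12) + 2.14·e^(−0.0439·10/12)
I = 4.0205 + 2.0631 = 6.0836
F = (S − I)·e^(rT) = (128.13 − 6.0836) · e^(0.0439·14/12)
= 122.0464 · e^0.051217 = 122.0464 × 1.052551 = HK$128.46

HK$128.46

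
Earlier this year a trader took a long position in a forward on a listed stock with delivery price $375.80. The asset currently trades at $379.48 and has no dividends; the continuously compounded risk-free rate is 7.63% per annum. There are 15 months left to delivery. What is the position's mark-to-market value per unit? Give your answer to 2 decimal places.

Current fair forward for the remaining 15 months: F = S·e^(r·T), r = 0.0763
F = 379.48 · e^(0.0763 × 15/12) = 379.48 × 1.100071 = 417.4549
Value of long forward = (F − K)·e^(−rT) = (417.4549 − 375.80) · e^(−0.0763·15/12)
= 41.6549 × 0.909032 = 37.87

$37.87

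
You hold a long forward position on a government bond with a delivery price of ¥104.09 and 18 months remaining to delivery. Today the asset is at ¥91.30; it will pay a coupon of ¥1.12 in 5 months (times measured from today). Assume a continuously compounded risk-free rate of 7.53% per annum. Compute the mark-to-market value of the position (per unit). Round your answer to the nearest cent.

PV(remaining coupons) I = 1.12·e^(−0.0753·5/12) = 1.0854
Current forward F = (S − I)·e^(rT) = (91.30 − 1.0854)·e^(0.0753·18/12) = 90.2146 × 1.119576 = 101.0021
Value (long) = (F − K)·e^(−rT) = (101.0021 − 104.09) × 0.893195 = -2.7581
Value = -¥2.76

-¥2.76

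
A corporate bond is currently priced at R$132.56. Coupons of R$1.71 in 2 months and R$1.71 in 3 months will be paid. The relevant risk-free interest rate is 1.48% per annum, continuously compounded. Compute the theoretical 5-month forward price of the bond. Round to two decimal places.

PV(coupons) I = 1.71·e^(−0.0148·2/12) + 1.71·e^(−0.0148·3/12)
I = 1.7058 + 1.7037 = 3.4095
F = (S − I)·e^(rT) = (132.56 − 3.4095) · e^(0.0148·5/12)
= 129.1505 · e^0.006167 = 129.1505 × 1.006186 = R$129.95

R$129.95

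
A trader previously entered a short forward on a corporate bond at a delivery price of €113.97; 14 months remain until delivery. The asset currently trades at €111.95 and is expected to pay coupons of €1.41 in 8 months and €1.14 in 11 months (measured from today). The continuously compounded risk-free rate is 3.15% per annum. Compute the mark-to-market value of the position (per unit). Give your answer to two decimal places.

PV(remaining coupons) I = 1.41·e^(−0.0315·8/12) + 1.14·e^(−0.0315·11/12) = 2.4883
Current forward F = (S − I)·e^(rT) = (111.95 − 2.4883)·e^(0.0315·14/12) = 109.4617 × 1.037434 = 113.5593
Value (long) = (F − K)·e^(−rT) = (113.5593 − 113.97) × 0.963917 = -0.3959
Short position value = −(long value) = €0.40

€0.40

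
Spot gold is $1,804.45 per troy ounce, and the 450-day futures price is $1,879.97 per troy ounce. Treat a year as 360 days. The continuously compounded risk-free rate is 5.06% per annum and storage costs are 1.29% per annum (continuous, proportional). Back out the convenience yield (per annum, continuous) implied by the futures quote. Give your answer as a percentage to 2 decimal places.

F = S·e^((r+u−y)T) ⇒ (r+u−y) = ln(F/S)/T
ln(1879.97/1804.45) = 0.041000; /T ⇒ 0.032800
y = r + u − ln(F/S)/T = 0.0506 + 0.0129 − 0.032800 = 0.030700
y = 3.07%

3.07%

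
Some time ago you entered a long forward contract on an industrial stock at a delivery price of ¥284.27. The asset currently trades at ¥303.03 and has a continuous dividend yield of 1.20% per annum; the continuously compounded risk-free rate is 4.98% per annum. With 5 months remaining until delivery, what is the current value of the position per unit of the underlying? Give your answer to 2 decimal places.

Current fair forward for the remaining 5 months: F = S·e^((r − q)·T), (r − q) = 0.0498 − 0.0120 = 0.0378
F = 303.03 · e^(0.0378 × 5/12) = 303.03 × 1.015875 = 307.8406
Value of long forward = (F − K)·e^(−rT) = (307.8406 − 284.27) · e^(−0.0498·5/12)
= 23.5706 × 0.979464 = 23.09

¥23.09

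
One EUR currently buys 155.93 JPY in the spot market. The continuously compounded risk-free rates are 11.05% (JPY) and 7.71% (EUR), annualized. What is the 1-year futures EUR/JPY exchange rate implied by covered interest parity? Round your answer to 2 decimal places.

161.23

F = S·e^((r_JPY − r_EUR)T) = 155.93 · e^((0.1105 − 0.0771) × 12/12)
= 155.93 · e^0.033400 = 155.93 × 1.033964
F = 161.23 JPY per EUR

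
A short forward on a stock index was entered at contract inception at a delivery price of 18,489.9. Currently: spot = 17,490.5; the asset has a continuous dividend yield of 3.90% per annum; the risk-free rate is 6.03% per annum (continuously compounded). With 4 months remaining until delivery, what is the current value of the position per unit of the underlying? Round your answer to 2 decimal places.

857.37

Current fair forward for the remaining 4 months: F = S·e^((r − q)·T), (r − q) = 0.0603 − 0.0390 = 0.0213
F = 17490.5 · e^(0.0213 × 4/12) = 17490.5 × 1.00712526 = 17615.1244
Value of long forward = (F − K)·e^(−rT) = (17615.1244 − 18489.9) · e^(−0.0603·4/12)
= -874.7756 × 0.98010066 = -857.37
Short position value = −(long value) = 857.37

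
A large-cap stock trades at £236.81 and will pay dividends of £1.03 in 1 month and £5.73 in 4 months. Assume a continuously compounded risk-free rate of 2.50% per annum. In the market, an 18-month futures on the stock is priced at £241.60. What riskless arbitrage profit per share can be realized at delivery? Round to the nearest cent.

£2.71 per share

PV(dividends) I = 1.03·e^(−0.0250·1/12) + 5.73·e^(−0.0250·4/12) = 6.7103
Fair futures F* = (S − I)·e^(rT) = (236.81 − 6.7103)·e^0.037500 = 230.0997 × 1.038212 = 238.8923
Market £241.60 > fair 238.8923: forward overpriced → cash-and-carry (borrow at r, buy the stock and collect the dividends, short the forward).
Profit at T = |F_mkt − F*| = |241.60 − 238.8923| = £2.71 per share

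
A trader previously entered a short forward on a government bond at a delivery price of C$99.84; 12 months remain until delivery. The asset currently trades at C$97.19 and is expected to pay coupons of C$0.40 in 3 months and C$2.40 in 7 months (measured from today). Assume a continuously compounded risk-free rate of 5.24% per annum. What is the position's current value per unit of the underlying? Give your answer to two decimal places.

PV(remaining coupons) I = 0.40·e^(−0.0524·3/12) + 2.40·e^(−0.0524·7/12) = 2.7225
Current forward F = (S − I)·e^(rT) = (97.19 − 2.7225)·e^(0.0524·12/12) = 94.4675 × 1.053797 = 99.5496
Value (long) = (F − K)·e^(−rT) = (99.5496 − 99.84) × 0.948949 = -0.2756
Short position value = −(long value) = C$0.28

C$0.28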